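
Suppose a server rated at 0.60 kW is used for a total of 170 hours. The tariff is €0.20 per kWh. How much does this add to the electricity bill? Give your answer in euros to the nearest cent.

€20.40

Energy = 0.6 kW × 170 h = 102 kWh
Cost = 102 kWh × €0.20/kWh = €20.40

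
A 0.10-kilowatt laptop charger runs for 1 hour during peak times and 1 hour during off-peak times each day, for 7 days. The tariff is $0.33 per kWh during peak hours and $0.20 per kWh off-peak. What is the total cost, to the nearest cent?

Peak energy = 0.1 kW × 1 h × 7 = 0.7 kWh
Off-peak energy = 0.1 kW × 1 h × 7 = 0.7 kWh
Cost = 0.7 × $0.33 + 0.7 × $0.20 = $0.231 + $0.14 = $0.37

$0.37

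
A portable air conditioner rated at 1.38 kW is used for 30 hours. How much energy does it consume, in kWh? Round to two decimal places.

41.40 kWh

Energy = 1.38 kW × 30 h = 41.4 kWh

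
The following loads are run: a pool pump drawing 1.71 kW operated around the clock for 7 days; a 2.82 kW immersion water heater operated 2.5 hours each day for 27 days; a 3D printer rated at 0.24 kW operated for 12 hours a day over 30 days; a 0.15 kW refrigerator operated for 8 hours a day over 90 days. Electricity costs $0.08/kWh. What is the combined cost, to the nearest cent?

$53.76

pool pump: Runtime = 24 h × 7 = 168 h
pool pump: 1.71 kW × 168 h = 287.28 kWh
immersion water heater: Runtime = 2.5 h/day × 27 days = 67.5 h
immersion water heater: 2.82 kW × 67.5 h = 190.35 kWh
3D printer: Runtime = 12 h/day × 30 days = 360 h
3D printer: 0.24 kW × 360 h = 86.4 kWh
refrigerator: Runtime = 8 h/day × 90 days = 720 h
refrigerator: 0.15 kW × 720 h = 108 kWh
Total energy = 672.03 kWh
Cost = 672.03 × $0.08 = $53.76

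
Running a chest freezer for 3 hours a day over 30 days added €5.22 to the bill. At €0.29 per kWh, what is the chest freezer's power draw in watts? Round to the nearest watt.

200 W

Energy = €5.22 ÷ €0.29/kWh = 18 kWh
Runtime = 3 h/day × 30 days = 90 h
Power = 18 kWh ÷ 90 h = 0.2 kW = 200 W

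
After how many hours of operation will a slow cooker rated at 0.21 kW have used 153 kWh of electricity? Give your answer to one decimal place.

728.6 h

Hours = 153 kWh ÷ 0.21 kW = 728.6 h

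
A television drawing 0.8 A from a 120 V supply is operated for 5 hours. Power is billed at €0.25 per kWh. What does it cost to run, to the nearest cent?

€0.12

Power = 0.8 A × 120 V = 96 W = 0.096 kW
Energy = 0.096 kW × 5 h = 0.48 kWh
Cost = 0.48 kWh × €0.25/kWh = €0.12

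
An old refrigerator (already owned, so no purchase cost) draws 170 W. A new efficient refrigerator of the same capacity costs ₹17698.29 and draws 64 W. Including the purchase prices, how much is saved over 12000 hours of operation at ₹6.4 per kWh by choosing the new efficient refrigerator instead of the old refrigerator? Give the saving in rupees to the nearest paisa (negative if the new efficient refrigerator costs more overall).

old refrigerator: ₹0.00 + (170/1000) kW × 12000 h × ₹6.4 = ₹0.00 + ₹13056 = ₹13056
new efficient refrigerator: ₹17698.29 + (64/1000) kW × 12000 h × ₹6.4 = ₹17698.29 + ₹4915.2 = ₹22613.49
Saving = ₹13056 − ₹22613.49 = −₹9557.49

-₹9557.49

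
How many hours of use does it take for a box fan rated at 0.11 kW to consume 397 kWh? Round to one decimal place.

Hours = 397 kWh ÷ 0.11 kW = 3609.1 h

3609.1 h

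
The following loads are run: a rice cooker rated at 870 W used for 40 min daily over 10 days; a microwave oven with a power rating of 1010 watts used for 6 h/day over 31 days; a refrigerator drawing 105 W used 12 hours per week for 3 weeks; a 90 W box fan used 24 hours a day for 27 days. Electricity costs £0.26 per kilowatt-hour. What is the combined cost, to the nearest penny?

£66.50

rice cooker: Runtime = 40 min × 10 = 400 min = 6.666666… h
rice cooker: 0.87 kW × 6.666666… h = 5.8 kWh
microwave oven: Runtime = 6 h/day × 31 days = 186 h
microwave oven: 1.01 kW × 186 h = 187.86 kWh
refrigerator: Runtime = 12 h/week × 3 weeks = 36 h
refrigerator: 0.105 kW × 36 h = 3.78 kWh
box fan: Runtime = 24 h × 27 = 648 h
box fan: 0.09 kW × 648 h = 58.32 kWh
Total energy = 255.76 kWh
Cost = 255.76 × £0.26 = £66.50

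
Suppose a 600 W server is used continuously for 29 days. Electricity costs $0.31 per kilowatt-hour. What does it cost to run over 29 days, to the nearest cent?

$129.46

Runtime = 24 h × 29 = 696 h
Energy = 0.6 kW × 696 h = 417.6 kWh
Cost = 417.6 kWh × $0.31/kWh = $129.46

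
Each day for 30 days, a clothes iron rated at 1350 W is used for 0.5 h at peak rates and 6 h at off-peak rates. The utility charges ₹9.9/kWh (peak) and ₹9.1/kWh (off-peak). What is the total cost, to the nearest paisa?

Peak energy = 1.35 kW × 0.5 h × 30 = 20.25 kWh
Off-peak energy = 1.35 kW × 6 h × 30 = 243 kWh
Cost = 20.25 × ₹9.9 + 243 × ₹9.1 = ₹200.475 + ₹2211.3 = ₹2411.78

₹2411.78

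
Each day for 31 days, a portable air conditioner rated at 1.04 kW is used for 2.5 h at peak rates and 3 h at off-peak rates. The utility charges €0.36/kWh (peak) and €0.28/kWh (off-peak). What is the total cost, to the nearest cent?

Peak energy = 1.04 kW × 2.5 h × 31 = 80.6 kWh
Off-peak energy = 1.04 kW × 3 h × 31 = 96.72 kWh
Cost = 80.6 × €0.36 + 96.72 × €0.28 = €29.016 + €27.0816 = €56.10

€56.10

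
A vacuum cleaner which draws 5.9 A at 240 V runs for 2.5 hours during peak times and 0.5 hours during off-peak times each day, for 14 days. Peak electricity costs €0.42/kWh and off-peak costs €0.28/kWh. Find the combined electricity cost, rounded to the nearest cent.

Power = 5.9 A × 240 V = 1416 W = 1.416 kW
Peak energy = 1.416 kW × 2.5 h × 14 = 49.56 kWh
Off-peak energy = 1.416 kW × 0.5 h × 14 = 9.912 kWh
Cost = 49.56 × €0.42 + 9.912 × €0.28 = €20.8152 + €2.77536 = €23.59

€23.59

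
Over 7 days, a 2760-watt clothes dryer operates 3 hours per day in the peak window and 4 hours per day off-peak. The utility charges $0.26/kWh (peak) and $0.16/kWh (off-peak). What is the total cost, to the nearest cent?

$27.43

Peak energy = 2.76 kW × 3 h × 7 = 57.96 kWh
Off-peak energy = 2.76 kW × 4 h × 7 = 77.28 kWh
Cost = 57.96 × $0.26 + 77.28 × $0.16 = $15.0696 + $12.3648 = $27.43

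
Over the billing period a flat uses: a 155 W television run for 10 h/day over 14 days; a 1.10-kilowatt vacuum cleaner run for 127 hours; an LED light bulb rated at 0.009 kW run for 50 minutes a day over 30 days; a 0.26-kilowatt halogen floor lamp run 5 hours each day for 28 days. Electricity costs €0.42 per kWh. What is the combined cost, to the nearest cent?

€83.17

television: Runtime = 10 h/day × 14 days = 140 h
television: 0.155 kW × 140 h = 21.7 kWh
vacuum cleaner: 1.1 kW × 127 h = 139.7 kWh
LED light bulb: Runtime = 50 min × 30 = 1500 min = 25 h
LED light bulb: 0.009 kW × 25 h = 0.225 kWh
halogen floor lamp: Runtime = 5 h/day × 28 days = 140 h
halogen floor lamp: 0.26 kW × 140 h = 36.4 kWh
Total energy = 198.025 kWh
Cost = 198.025 × €0.42 = €83.17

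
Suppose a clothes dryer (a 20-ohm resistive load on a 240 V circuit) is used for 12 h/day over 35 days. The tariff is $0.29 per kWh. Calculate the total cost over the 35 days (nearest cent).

Power = V²/R = 240²/20 = 2880 W = 2.88 kW
Runtime = 12 h/day × 35 days = 420 h
Energy = 2.88 kW × 420 h = 1209.6 kWh
Cost = 1209.6 kWh × $0.29/kWh = $350.78

$350.78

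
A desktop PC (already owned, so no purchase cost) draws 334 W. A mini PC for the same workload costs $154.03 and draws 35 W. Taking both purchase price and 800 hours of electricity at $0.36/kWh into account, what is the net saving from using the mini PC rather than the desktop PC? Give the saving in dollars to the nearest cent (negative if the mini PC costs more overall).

desktop PC: $0.00 + (334/1000) kW × 800 h × $0.36 = $0.00 + $96.192 = $96.192
mini PC: $154.03 + (35/1000) kW × 800 h × $0.36 = $154.03 + $10.08 = $164.11
Saving = $96.192 − $164.11 = −$67.918 → -$67.92

-$67.92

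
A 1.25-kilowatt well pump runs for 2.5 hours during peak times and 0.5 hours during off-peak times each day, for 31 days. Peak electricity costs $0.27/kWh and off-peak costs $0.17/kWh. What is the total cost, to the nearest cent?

Peak energy = 1.25 kW × 2.5 h × 31 = 96.875 kWh
Off-peak energy = 1.25 kW × 0.5 h × 31 = 19.375 kWh
Cost = 96.875 × $0.27 + 19.375 × $0.17 = $26.15625 + $3.29375 = $29.45

$29.45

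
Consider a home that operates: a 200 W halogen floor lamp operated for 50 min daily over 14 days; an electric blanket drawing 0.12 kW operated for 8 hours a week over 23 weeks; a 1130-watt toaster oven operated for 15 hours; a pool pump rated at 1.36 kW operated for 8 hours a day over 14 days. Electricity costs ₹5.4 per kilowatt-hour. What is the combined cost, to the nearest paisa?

halogen floor lamp: Runtime = 50 min × 14 = 700 min = 11.666666… h
halogen floor lamp: 0.2 kW × 11.666666… h = 2.333333… kWh
electric blanket: Runtime = 8 h/week × 23 weeks = 184 h
electric blanket: 0.12 kW × 184 h = 22.08 kWh
toaster oven: 1.13 kW × 15 h = 16.95 kWh
pool pump: Runtime = 8 h/day × 14 days = 112 h
pool pump: 1.36 kW × 112 h = 152.32 kWh
Total energy = 193.683333… kWh
Cost = 193.683333… × ₹5.4 = ₹1045.89

₹1045.89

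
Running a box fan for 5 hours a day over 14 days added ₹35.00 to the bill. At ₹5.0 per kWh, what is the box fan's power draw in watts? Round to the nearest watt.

100 W

Energy = ₹35.00 ÷ ₹5.0/kWh = 7 kWh
Runtime = 5 h/day × 14 days = 70 h
Power = 7 kWh ÷ 70 h = 0.1 kW = 100 W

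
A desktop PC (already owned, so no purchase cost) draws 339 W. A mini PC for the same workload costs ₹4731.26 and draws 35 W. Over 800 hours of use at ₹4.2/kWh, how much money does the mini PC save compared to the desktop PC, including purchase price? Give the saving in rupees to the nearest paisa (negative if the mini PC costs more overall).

-₹3709.82

desktop PC: ₹0.00 + (339/1000) kW × 800 h × ₹4.2 = ₹0.00 + ₹1139.04 = ₹1139.04
mini PC: ₹4731.26 + (35/1000) kW × 800 h × ₹4.2 = ₹4731.26 + ₹117.6 = ₹4848.86
Saving = ₹1139.04 − ₹4848.86 = −₹3709.82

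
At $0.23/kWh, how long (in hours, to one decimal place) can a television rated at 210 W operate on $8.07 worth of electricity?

167.1 h

Energy available = $8.07 ÷ $0.23/kWh = 35.087 kWh
Hours = 35.087 kWh ÷ 0.21 kW = 167.1 h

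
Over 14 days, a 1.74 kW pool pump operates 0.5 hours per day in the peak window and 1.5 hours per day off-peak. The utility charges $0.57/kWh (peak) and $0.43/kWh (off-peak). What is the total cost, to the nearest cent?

Peak energy = 1.74 kW × 0.5 h × 14 = 12.18 kWh
Off-peak energy = 1.74 kW × 1.5 h × 14 = 36.54 kWh
Cost = 12.18 × $0.57 + 36.54 × $0.43 = $6.9426 + $15.7122 = $22.65

$22.65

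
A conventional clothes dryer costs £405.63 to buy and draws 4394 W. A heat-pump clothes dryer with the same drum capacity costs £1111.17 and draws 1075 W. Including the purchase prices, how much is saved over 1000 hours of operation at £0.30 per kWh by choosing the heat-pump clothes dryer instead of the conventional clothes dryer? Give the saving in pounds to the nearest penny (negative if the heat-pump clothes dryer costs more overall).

£290.16

conventional clothes dryer: £405.63 + (4394/1000) kW × 1000 h × £0.30 = £405.63 + £1318.2 = £1723.83
heat-pump clothes dryer: £1111.17 + (1075/1000) kW × 1000 h × £0.30 = £1111.17 + £322.5 = £1433.67
Saving = £1723.83 − £1433.67 = £290.16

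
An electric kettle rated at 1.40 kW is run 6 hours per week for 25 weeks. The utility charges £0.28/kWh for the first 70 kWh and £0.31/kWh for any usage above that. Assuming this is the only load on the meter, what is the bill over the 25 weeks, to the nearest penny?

Runtime = 6 h/week × 25 weeks = 150 h
Energy = 1.4 kW × 150 h = 210 kWh
Tier 1 (0–70 kWh): 70 × £0.28 = £19.6
Above 70 kWh: 140 × £0.31 = £43.4
Bill = £63.00

£63.00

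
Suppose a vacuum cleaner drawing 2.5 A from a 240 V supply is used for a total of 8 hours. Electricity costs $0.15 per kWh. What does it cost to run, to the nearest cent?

Power = 2.5 A × 240 V = 600 W = 0.6 kW
Energy = 0.6 kW × 8 h = 4.8 kWh
Cost = 4.8 kWh × $0.15/kWh = $0.72

$0.72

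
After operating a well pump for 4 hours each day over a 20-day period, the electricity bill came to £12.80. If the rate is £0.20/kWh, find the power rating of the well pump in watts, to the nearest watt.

Energy = £12.80 ÷ £0.20/kWh = 64 kWh
Runtime = 4 h/day × 20 days = 80 h
Power = 64 kWh ÷ 80 h = 0.8 kW = 800 W

800 W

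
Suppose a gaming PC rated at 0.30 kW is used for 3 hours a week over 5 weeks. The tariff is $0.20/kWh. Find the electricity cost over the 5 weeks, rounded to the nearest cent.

$0.90

Runtime = 3 h/week × 5 weeks = 15 h
Energy = 0.3 kW × 15 h = 4.5 kWh
Cost = 4.5 kWh × $0.20/kWh = $0.90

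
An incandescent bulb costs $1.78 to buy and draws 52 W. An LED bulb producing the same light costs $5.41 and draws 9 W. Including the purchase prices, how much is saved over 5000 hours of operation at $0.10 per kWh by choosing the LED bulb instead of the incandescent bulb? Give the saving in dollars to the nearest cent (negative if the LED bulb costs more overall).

$17.87

incandescent bulb: $1.78 + (52/1000) kW × 5000 h × $0.10 = $1.78 + $26 = $27.78
LED bulb: $5.41 + (9/1000) kW × 5000 h × $0.10 = $5.41 + $4.5 = $9.91
Saving = $27.78 − $9.91 = $17.87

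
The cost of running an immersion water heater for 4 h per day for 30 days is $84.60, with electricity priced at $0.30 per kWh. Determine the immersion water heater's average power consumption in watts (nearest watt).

Energy = $84.60 ÷ $0.30/kWh = 282 kWh
Runtime = 4 h/day × 30 days = 120 h
Power = 282 kWh ÷ 120 h = 2.35 kW = 2350 W

2350 W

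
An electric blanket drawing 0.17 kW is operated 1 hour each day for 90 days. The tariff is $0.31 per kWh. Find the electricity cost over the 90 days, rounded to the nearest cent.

Runtime = 1 h/day × 90 days = 90 h
Energy = 0.17 kW × 90 h = 15.3 kWh
Cost = 15.3 kWh × $0.31/kWh = $4.74

$4.74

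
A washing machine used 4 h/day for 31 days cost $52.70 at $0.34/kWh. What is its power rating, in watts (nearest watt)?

Energy = $52.70 ÷ $0.34/kWh = 155 kWh
Runtime = 4 h/day × 31 days = 124 h
Power = 155 kWh ÷ 124 h = 1.25 kW = 1250 W

1250 W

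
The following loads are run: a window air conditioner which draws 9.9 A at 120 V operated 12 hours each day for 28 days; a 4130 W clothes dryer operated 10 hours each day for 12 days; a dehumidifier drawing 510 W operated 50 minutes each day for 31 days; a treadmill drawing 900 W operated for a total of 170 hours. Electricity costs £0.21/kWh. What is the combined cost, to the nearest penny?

window air conditioner: Power = 9.9 A × 120 V = 1188 W = 1.188 kW
window air conditioner: Runtime = 12 h/day × 28 days = 336 h
window air conditioner: 1.188 kW × 336 h = 399.168 kWh
clothes dryer: Runtime = 10 h/day × 12 days = 120 h
clothes dryer: 4.13 kW × 120 h = 495.6 kWh
dehumidifier: Runtime = 50 min × 31 = 1550 min = 25.833333… h
dehumidifier: 0.51 kW × 25.833333… h = 13.175 kWh
treadmill: 0.9 kW × 170 h = 153 kWh
Total energy = 1060.943 kWh
Cost = 1060.943 × £0.21 = £222.80

£222.80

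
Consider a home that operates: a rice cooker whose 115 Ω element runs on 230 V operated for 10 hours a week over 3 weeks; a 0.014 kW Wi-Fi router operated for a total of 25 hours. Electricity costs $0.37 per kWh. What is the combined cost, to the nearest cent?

$5.24

rice cooker: Power = V²/R = 230²/115 = 460 W = 0.46 kW
rice cooker: Runtime = 10 h/week × 3 weeks = 30 h
rice cooker: 0.46 kW × 30 h = 13.8 kWh
Wi-Fi router: 0.014 kW × 25 h = 0.35 kWh
Total energy = 14.15 kWh
Cost = 14.15 × $0.37 = $5.24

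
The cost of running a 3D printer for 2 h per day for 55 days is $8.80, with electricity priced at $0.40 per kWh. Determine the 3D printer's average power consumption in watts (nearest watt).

Energy = $8.80 ÷ $0.40/kWh = 22 kWh
Runtime = 2 h/day × 55 days = 110 h
Power = 22 kWh ÷ 110 h = 0.2 kW = 200 W

200 W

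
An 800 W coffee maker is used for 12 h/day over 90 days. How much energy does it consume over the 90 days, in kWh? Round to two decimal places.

864.00 kWh

Runtime = 12 h/day × 90 days = 1080 h
Energy = 0.8 kW × 1080 h = 864 kWh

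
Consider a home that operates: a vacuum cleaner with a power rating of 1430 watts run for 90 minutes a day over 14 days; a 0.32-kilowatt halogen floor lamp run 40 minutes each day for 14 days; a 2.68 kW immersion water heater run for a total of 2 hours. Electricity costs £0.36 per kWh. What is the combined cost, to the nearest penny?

£13.82

vacuum cleaner: Runtime = 90 min × 14 = 1260 min = 21 h
vacuum cleaner: 1.43 kW × 21 h = 30.03 kWh
halogen floor lamp: Runtime = 40 min × 14 = 560 min = 9.333333… h
halogen floor lamp: 0.32 kW × 9.333333… h = 2.986666… kWh
immersion water heater: 2.68 kW × 2 h = 5.36 kWh
Total energy = 38.376666… kWh
Cost = 38.376666… × £0.36 = £13.82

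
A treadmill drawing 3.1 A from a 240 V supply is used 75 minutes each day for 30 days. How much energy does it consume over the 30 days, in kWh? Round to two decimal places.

27.90 kWh

Power = 3.1 A × 240 V = 744 W = 0.744 kW
Runtime = 75 min × 30 = 2250 min = 37.5 h
Energy = 0.744 kW × 37.5 h = 27.9 kWh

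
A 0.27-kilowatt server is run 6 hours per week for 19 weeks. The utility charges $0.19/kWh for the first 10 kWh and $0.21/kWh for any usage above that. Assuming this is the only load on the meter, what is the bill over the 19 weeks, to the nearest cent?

Runtime = 6 h/week × 19 weeks = 114 h
Energy = 0.27 kW × 114 h = 30.78 kWh
Tier 1 (0–10 kWh): 10 × $0.19 = $1.9
Above 10 kWh: 20.78 × $0.21 = $4.3638
Bill = $6.26

$6.26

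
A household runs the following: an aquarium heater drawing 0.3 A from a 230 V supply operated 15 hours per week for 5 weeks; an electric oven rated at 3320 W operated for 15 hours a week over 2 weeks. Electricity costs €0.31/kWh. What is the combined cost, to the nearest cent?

€32.48

aquarium heater: Power = 0.3 A × 230 V = 69 W = 0.069 kW
aquarium heater: Runtime = 15 h/week × 5 weeks = 75 h
aquarium heater: 0.069 kW × 75 h = 5.175 kWh
electric oven: Runtime = 15 h/week × 2 weeks = 30 h
electric oven: 3.32 kW × 30 h = 99.6 kWh
Total energy = 104.775 kWh
Cost = 104.775 × €0.31 = €32.48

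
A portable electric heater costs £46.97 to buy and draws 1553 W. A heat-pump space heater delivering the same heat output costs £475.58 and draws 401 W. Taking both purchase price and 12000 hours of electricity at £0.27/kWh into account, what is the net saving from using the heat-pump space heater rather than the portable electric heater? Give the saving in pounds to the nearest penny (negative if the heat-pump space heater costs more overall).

£3303.87

portable electric heater: £46.97 + (1553/1000) kW × 12000 h × £0.27 = £46.97 + £5031.72 = £5078.69
heat-pump space heater: £475.58 + (401/1000) kW × 12000 h × £0.27 = £475.58 + £1299.24 = £1774.82
Saving = £5078.69 − £1774.82 = £3303.87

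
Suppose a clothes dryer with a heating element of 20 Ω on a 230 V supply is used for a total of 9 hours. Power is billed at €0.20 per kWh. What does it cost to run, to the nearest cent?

Power = V²/R = 230²/20 = 2645 W = 2.645 kW
Energy = 2.645 kW × 9 h = 23.805 kWh
Cost = 23.805 kWh × €0.20/kWh = €4.76

€4.76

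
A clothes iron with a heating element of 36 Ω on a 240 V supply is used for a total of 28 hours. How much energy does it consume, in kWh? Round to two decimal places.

44.80 kWh

Power = V²/R = 240²/36 = 1600 W = 1.6 kW
Energy = 1.6 kW × 28 h = 44.8 kWh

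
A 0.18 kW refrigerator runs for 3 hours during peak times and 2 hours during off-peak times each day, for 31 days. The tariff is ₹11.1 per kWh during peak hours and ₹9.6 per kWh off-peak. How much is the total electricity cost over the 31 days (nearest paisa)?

₹292.95

Peak energy = 0.18 kW × 3 h × 31 = 16.74 kWh
Off-peak energy = 0.18 kW × 2 h × 31 = 11.16 kWh
Cost = 16.74 × ₹11.1 + 11.16 × ₹9.6 = ₹185.814 + ₹107.136 = ₹292.95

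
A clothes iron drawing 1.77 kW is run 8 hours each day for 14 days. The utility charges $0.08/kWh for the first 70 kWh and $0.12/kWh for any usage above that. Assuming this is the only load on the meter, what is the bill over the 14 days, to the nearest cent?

$20.99

Runtime = 8 h/day × 14 days = 112 h
Energy = 1.77 kW × 112 h = 198.24 kWh
Tier 1 (0–70 kWh): 70 × $0.08 = $5.6
Above 70 kWh: 128.24 × $0.12 = $15.3888
Bill = $20.99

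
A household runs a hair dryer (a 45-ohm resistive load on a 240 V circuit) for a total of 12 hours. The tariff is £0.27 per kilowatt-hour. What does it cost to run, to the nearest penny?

£4.15

Power = V²/R = 240²/45 = 1280 W = 1.28 kW
Energy = 1.28 kW × 12 h = 15.36 kWh
Cost = 15.36 kWh × £0.27/kWh = £4.15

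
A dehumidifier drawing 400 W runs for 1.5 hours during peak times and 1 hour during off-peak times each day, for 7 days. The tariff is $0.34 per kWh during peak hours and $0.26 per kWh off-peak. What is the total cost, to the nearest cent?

$2.16

Peak energy = 0.4 kW × 1.5 h × 7 = 4.2 kWh
Off-peak energy = 0.4 kW × 1 h × 7 = 2.8 kWh
Cost = 4.2 × $0.34 + 2.8 × $0.26 = $1.428 + $0.728 = $2.16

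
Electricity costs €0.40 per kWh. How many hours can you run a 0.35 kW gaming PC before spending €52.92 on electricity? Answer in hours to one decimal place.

378.0 h

Energy available = €52.92 ÷ €0.40/kWh = 132.3 kWh
Hours = 132.3 kWh ÷ 0.35 kW = 378.0 h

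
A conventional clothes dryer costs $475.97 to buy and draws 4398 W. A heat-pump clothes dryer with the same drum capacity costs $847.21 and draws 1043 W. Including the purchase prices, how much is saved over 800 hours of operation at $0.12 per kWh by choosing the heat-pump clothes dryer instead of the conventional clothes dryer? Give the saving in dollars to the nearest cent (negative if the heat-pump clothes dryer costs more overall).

-$49.16

conventional clothes dryer: $475.97 + (4398/1000) kW × 800 h × $0.12 = $475.97 + $422.208 = $898.178
heat-pump clothes dryer: $847.21 + (1043/1000) kW × 800 h × $0.12 = $847.21 + $100.128 = $947.338
Saving = $898.178 − $947.338 = −$49.16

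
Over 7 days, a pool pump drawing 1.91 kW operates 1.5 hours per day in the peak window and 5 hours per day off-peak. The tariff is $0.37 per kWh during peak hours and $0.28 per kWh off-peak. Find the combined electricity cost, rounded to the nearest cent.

$26.14

Peak energy = 1.91 kW × 1.5 h × 7 = 20.055 kWh
Off-peak energy = 1.91 kW × 5 h × 7 = 66.85 kWh
Cost = 20.055 × $0.37 + 66.85 × $0.28 = $7.42035 + $18.718 = $26.14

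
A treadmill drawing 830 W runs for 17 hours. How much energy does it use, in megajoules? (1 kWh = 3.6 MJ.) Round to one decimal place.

Energy = 0.83 kW × 17 h = 14.11 kWh
= 14.11 × 3.6 MJ = 50.8 MJ

50.8 MJ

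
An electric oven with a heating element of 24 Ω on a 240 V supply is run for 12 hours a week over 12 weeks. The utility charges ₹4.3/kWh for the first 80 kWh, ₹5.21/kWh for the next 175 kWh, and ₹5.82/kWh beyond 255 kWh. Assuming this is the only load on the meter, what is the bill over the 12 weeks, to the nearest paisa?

₹1783.04

Power = V²/R = 240²/24 = 2400 W = 2.4 kW
Runtime = 12 h/week × 12 weeks = 144 h
Energy = 2.4 kW × 144 h = 345.6 kWh
Tier 1 (0–80 kWh): 80 × ₹4.3 = ₹344
Tier 2 (80–255 kWh): 175 × ₹5.21 = ₹911.75
Above 255 kWh: 90.6 × ₹5.82 = ₹527.292
Bill = ₹1783.04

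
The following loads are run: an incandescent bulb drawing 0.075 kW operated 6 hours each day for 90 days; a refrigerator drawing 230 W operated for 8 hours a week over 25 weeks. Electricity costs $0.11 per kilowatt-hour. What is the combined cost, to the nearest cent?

$9.52

incandescent bulb: Runtime = 6 h/day × 90 days = 540 h
incandescent bulb: 0.075 kW × 540 h = 40.5 kWh
refrigerator: Runtime = 8 h/week × 25 weeks = 200 h
refrigerator: 0.23 kW × 200 h = 46 kWh
Total energy = 86.5 kWh
Cost = 86.5 × $0.11 = $9.52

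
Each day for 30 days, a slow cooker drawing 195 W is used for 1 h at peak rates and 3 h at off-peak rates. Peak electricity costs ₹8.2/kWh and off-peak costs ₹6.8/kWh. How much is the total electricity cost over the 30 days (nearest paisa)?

Peak energy = 0.195 kW × 1 h × 30 = 5.85 kWh
Off-peak energy = 0.195 kW × 3 h × 30 = 17.55 kWh
Cost = 5.85 × ₹8.2 + 17.55 × ₹6.8 = ₹47.97 + ₹119.34 = ₹167.31

₹167.31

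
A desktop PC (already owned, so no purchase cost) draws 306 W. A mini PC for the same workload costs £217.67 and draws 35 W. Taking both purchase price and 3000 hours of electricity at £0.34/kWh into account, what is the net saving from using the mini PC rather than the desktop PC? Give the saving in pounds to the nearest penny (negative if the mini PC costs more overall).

desktop PC: £0.00 + (306/1000) kW × 3000 h × £0.34 = £0.00 + £312.12 = £312.12
mini PC: £217.67 + (35/1000) kW × 3000 h × £0.34 = £217.67 + £35.7 = £253.37
Saving = £312.12 − £253.37 = £58.75

£58.75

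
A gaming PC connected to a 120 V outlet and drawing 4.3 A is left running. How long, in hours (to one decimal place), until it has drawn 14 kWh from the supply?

27.1 h

Power = 4.3 A × 120 V = 516 W = 0.516 kW
Hours = 14 kWh ÷ 0.516 kW = 27.1 h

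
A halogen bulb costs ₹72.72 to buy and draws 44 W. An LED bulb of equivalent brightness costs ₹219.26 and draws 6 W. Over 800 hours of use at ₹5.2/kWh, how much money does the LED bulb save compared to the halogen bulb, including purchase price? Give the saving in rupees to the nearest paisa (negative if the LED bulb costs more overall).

₹11.54

halogen bulb: ₹72.72 + (44/1000) kW × 800 h × ₹5.2 = ₹72.72 + ₹183.04 = ₹255.76
LED bulb: ₹219.26 + (6/1000) kW × 800 h × ₹5.2 = ₹219.26 + ₹24.96 = ₹244.22
Saving = ₹255.76 − ₹244.22 = ₹11.54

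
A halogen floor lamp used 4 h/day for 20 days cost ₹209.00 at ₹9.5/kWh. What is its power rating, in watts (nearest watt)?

Energy = ₹209.00 ÷ ₹9.5/kWh = 22 kWh
Runtime = 4 h/day × 20 days = 80 h
Power = 22 kWh ÷ 80 h = 0.275 kW = 275 W

275 W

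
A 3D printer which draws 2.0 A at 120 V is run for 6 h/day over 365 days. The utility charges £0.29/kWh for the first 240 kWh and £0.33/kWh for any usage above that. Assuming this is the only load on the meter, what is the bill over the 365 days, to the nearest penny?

£163.85

Power = 2.0 A × 120 V = 240 W = 0.24 kW
Runtime = 6 h/day × 365 days = 2190 h
Energy = 0.24 kW × 2190 h = 525.6 kWh
Tier 1 (0–240 kWh): 240 × £0.29 = £69.6
Above 240 kWh: 285.6 × £0.33 = £94.248
Bill = £163.85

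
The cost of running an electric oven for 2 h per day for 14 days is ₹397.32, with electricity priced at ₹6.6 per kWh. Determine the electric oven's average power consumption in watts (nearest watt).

2150 W

Energy = ₹397.32 ÷ ₹6.6/kWh = 60.2 kWh
Runtime = 2 h/day × 14 days = 28 h
Power = 60.2 kWh ÷ 28 h = 2.15 kW = 2150 W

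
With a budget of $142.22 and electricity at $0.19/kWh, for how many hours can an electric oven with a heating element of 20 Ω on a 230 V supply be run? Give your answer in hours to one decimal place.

Power = V²/R = 230²/20 = 2645 W = 2.645 kW
Energy available = $142.22 ÷ $0.19/kWh = 748.5263 kWh
Hours = 748.5263 kWh ÷ 2.645 kW = 283.0 h

283.0 h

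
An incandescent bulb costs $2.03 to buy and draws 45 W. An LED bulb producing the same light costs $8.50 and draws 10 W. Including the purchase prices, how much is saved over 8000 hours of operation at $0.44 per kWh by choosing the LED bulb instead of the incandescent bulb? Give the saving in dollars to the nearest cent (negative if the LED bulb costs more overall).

$116.73

incandescent bulb: $2.03 + (45/1000) kW × 8000 h × $0.44 = $2.03 + $158.4 = $160.43
LED bulb: $8.50 + (10/1000) kW × 8000 h × $0.44 = $8.50 + $35.2 = $43.7
Saving = $160.43 − $43.7 = $116.73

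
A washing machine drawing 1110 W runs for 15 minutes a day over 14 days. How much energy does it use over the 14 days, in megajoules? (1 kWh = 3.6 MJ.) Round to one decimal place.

Runtime = 15 min × 14 = 210 min = 3.5 h
Energy = 1.11 kW × 3.5 h = 3.885 kWh
= 3.885 × 3.6 MJ = 14.0 MJ

14.0 MJ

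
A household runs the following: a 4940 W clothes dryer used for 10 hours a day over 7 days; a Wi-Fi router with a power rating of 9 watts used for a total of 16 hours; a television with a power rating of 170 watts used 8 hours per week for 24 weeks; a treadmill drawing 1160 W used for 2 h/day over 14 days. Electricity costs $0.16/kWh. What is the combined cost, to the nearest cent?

$65.77

clothes dryer: Runtime = 10 h/day × 7 days = 70 h
clothes dryer: 4.94 kW × 70 h = 345.8 kWh
Wi-Fi router: 0.009 kW × 16 h = 0.144 kWh
television: Runtime = 8 h/week × 24 weeks = 192 h
television: 0.17 kW × 192 h = 32.64 kWh
treadmill: Runtime = 2 h/day × 14 days = 28 h
treadmill: 1.16 kW × 28 h = 32.48 kWh
Total energy = 411.064 kWh
Cost = 411.064 × $0.16 = $65.77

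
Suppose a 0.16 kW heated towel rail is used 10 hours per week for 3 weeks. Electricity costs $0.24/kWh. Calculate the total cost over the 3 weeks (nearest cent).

$1.15

Runtime = 10 h/week × 3 weeks = 30 h
Energy = 0.16 kW × 30 h = 4.8 kWh
Cost = 4.8 kWh × $0.24/kWh = $1.15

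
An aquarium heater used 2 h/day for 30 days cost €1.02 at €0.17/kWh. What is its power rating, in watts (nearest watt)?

Energy = €1.02 ÷ €0.17/kWh = 6 kWh
Runtime = 2 h/day × 30 days = 60 h
Power = 6 kWh ÷ 60 h = 0.1 kW = 100 W

100 W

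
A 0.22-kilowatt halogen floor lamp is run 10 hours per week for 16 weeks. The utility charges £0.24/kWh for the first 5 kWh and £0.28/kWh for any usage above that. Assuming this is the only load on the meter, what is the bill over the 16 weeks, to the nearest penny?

Runtime = 10 h/week × 16 weeks = 160 h
Energy = 0.22 kW × 160 h = 35.2 kWh
Tier 1 (0–5 kWh): 5 × £0.24 = £1.2
Above 5 kWh: 30.2 × £0.28 = £8.456
Bill = £9.66

£9.66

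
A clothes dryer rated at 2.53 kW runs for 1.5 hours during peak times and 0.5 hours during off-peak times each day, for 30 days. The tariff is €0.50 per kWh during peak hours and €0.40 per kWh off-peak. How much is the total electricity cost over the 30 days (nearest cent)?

€72.11

Peak energy = 2.53 kW × 1.5 h × 30 = 113.85 kWh
Off-peak energy = 2.53 kW × 0.5 h × 30 = 37.95 kWh
Cost = 113.85 × €0.50 + 37.95 × €0.40 = €56.925 + €15.18 = €72.11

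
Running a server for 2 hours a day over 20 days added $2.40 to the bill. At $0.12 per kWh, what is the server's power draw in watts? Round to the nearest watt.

Energy = $2.40 ÷ $0.12/kWh = 20 kWh
Runtime = 2 h/day × 20 days = 40 h
Power = 20 kWh ÷ 40 h = 0.5 kW = 500 W

500 W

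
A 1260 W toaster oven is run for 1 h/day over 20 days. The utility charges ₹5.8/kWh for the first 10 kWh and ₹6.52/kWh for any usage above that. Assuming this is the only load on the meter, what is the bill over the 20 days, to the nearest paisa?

₹157.10

Runtime = 1 h/day × 20 days = 20 h
Energy = 1.26 kW × 20 h = 25.2 kWh
Tier 1 (0–10 kWh): 10 × ₹5.8 = ₹58
Above 10 kWh: 15.2 × ₹6.52 = ₹99.104
Bill = ₹157.10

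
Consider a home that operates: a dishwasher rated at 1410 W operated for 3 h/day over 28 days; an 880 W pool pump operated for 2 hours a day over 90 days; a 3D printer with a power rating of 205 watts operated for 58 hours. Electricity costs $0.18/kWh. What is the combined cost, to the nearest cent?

$51.97

dishwasher: Runtime = 3 h/day × 28 days = 84 h
dishwasher: 1.41 kW × 84 h = 118.44 kWh
pool pump: Runtime = 2 h/day × 90 days = 180 h
pool pump: 0.88 kW × 180 h = 158.4 kWh
3D printer: 0.205 kW × 58 h = 11.89 kWh
Total energy = 288.73 kWh
Cost = 288.73 × $0.18 = $51.97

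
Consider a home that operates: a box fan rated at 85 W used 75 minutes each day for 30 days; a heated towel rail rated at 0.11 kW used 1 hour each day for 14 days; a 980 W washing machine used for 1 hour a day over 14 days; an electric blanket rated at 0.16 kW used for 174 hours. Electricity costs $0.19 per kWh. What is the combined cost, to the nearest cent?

box fan: Runtime = 75 min × 30 = 2250 min = 37.5 h
box fan: 0.085 kW × 37.5 h = 3.1875 kWh
heated towel rail: Runtime = 1 h/day × 14 days = 14 h
heated towel rail: 0.11 kW × 14 h = 1.54 kWh
washing machine: Runtime = 1 h/day × 14 days = 14 h
washing machine: 0.98 kW × 14 h = 13.72 kWh
electric blanket: 0.16 kW × 174 h = 27.84 kWh
Total energy = 46.2875 kWh
Cost = 46.2875 × $0.19 = $8.79

$8.79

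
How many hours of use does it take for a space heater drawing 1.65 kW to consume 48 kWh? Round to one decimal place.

Hours = 48 kWh ÷ 1.65 kW = 29.1 h

29.1 h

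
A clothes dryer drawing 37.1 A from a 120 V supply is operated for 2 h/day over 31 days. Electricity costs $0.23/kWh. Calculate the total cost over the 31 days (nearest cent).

Power = 37.1 A × 120 V = 4452 W = 4.452 kW
Runtime = 2 h/day × 31 days = 62 h
Energy = 4.452 kW × 62 h = 276.024 kWh
Cost = 276.024 kWh × $0.23/kWh = $63.49

$63.49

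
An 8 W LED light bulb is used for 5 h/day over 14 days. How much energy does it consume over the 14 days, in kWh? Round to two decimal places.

0.56 kWh

Runtime = 5 h/day × 14 days = 70 h
Energy = 0.008 kW × 70 h = 0.56 kWh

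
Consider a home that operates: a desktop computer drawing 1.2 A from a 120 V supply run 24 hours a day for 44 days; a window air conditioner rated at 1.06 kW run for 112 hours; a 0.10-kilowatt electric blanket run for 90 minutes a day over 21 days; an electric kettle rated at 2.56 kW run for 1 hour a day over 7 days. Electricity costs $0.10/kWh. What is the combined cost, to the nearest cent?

desktop computer: Power = 1.2 A × 120 V = 144 W = 0.144 kW
desktop computer: Runtime = 24 h × 44 = 1056 h
desktop computer: 0.144 kW × 1056 h = 152.064 kWh
window air conditioner: 1.06 kW × 112 h = 118.72 kWh
electric blanket: Runtime = 90 min × 21 = 1890 min = 31.5 h
electric blanket: 0.1 kW × 31.5 h = 3.15 kWh
electric kettle: Runtime = 1 h/day × 7 days = 7 h
electric kettle: 2.56 kW × 7 h = 17.92 kWh
Total energy = 291.854 kWh
Cost = 291.854 × $0.10 = $29.19

$29.19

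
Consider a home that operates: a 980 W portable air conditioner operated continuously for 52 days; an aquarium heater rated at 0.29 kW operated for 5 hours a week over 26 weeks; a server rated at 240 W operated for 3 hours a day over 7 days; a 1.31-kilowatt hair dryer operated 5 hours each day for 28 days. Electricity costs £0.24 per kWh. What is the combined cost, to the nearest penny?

£347.80

portable air conditioner: Runtime = 24 h × 52 = 1248 h
portable air conditioner: 0.98 kW × 1248 h = 1223.04 kWh
aquarium heater: Runtime = 5 h/week × 26 weeks = 130 h
aquarium heater: 0.29 kW × 130 h = 37.7 kWh
server: Runtime = 3 h/day × 7 days = 21 h
server: 0.24 kW × 21 h = 5.04 kWh
hair dryer: Runtime = 5 h/day × 28 days = 140 h
hair dryer: 1.31 kW × 140 h = 183.4 kWh
Total energy = 1449.18 kWh
Cost = 1449.18 × £0.24 = £347.80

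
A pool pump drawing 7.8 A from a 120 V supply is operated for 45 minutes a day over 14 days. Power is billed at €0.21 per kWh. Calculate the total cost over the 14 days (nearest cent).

Power = 7.8 A × 120 V = 936 W = 0.936 kW
Runtime = 45 min × 14 = 630 min = 10.5 h
Energy = 0.936 kW × 10.5 h = 9.828 kWh
Cost = 9.828 kWh × €0.21/kWh = €2.06

€2.06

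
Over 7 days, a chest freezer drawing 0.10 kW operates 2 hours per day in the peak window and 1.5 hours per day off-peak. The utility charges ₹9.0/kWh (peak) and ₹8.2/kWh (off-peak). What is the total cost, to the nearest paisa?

Peak energy = 0.1 kW × 2 h × 7 = 1.4 kWh
Off-peak energy = 0.1 kW × 1.5 h × 7 = 1.05 kWh
Cost = 1.4 × ₹9.0 + 1.05 × ₹8.2 = ₹12.6 + ₹8.61 = ₹21.21

₹21.21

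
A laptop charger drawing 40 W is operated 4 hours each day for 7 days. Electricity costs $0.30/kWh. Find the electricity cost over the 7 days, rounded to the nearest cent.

$0.34

Runtime = 4 h/day × 7 days = 28 h
Energy = 0.04 kW × 28 h = 1.12 kWh
Cost = 1.12 kWh × $0.30/kWh = $0.34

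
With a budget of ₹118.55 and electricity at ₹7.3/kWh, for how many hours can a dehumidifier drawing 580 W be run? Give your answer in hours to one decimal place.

Energy available = ₹118.55 ÷ ₹7.3/kWh = 16.2397 kWh
Hours = 16.2397 kWh ÷ 0.58 kW = 28.0 h

28.0 h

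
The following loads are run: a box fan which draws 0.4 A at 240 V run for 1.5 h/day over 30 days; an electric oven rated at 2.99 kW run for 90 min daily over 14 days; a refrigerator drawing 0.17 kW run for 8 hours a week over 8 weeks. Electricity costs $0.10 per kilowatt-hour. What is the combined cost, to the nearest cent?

box fan: Power = 0.4 A × 240 V = 96 W = 0.096 kW
box fan: Runtime = 1.5 h/day × 30 days = 45 h
box fan: 0.096 kW × 45 h = 4.32 kWh
electric oven: Runtime = 90 min × 14 = 1260 min = 21 h
electric oven: 2.99 kW × 21 h = 62.79 kWh
refrigerator: Runtime = 8 h/week × 8 weeks = 64 h
refrigerator: 0.17 kW × 64 h = 10.88 kWh
Total energy = 77.99 kWh
Cost = 77.99 × $0.10 = $7.80

$7.80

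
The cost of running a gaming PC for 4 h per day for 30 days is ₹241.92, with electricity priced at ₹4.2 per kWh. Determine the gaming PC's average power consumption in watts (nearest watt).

Energy = ₹241.92 ÷ ₹4.2/kWh = 57.6 kWh
Runtime = 4 h/day × 30 days = 120 h
Power = 57.6 kWh ÷ 120 h = 0.48 kW = 480 W

480 W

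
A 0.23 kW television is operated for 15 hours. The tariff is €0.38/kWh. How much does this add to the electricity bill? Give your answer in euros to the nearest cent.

Energy = 0.23 kW × 15 h = 3.45 kWh
Cost = 3.45 kWh × €0.38/kWh = €1.31

€1.31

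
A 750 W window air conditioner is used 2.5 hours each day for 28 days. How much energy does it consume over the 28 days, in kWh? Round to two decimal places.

52.50 kWh

Runtime = 2.5 h/day × 28 days = 70 h
Energy = 0.75 kW × 70 h = 52.5 kWh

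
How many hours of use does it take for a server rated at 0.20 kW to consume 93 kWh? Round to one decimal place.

465.0 h

Hours = 93 kWh ÷ 0.2 kW = 465.0 h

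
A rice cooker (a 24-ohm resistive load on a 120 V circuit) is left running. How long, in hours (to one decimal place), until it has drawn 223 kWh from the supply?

371.7 h

Power = V²/R = 120²/24 = 600 W = 0.6 kW
Hours = 223 kWh ÷ 0.6 kW = 371.7 h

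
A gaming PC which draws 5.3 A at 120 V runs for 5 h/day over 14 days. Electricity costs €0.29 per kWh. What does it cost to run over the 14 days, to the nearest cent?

€12.91

Power = 5.3 A × 120 V = 636 W = 0.636 kW
Runtime = 5 h/day × 14 days = 70 h
Energy = 0.636 kW × 70 h = 44.52 kWh
Cost = 44.52 kWh × €0.29/kWh = €12.91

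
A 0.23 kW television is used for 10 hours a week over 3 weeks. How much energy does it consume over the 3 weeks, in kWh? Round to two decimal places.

6.90 kWh

Runtime = 10 h/week × 3 weeks = 30 h
Energy = 0.23 kW × 30 h = 6.9 kWh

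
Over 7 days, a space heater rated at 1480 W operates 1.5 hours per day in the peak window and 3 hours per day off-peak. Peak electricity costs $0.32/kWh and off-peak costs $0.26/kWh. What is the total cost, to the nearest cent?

Peak energy = 1.48 kW × 1.5 h × 7 = 15.54 kWh
Off-peak energy = 1.48 kW × 3 h × 7 = 31.08 kWh
Cost = 15.54 × $0.32 + 31.08 × $0.26 = $4.9728 + $8.0808 = $13.05

$13.05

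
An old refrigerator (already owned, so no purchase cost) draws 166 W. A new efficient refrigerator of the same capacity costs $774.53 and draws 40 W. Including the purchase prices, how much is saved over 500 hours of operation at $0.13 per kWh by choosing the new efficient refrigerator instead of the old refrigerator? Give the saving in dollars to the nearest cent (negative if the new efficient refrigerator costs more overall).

-$766.34

old refrigerator: $0.00 + (166/1000) kW × 500 h × $0.13 = $0.00 + $10.79 = $10.79
new efficient refrigerator: $774.53 + (40/1000) kW × 500 h × $0.13 = $774.53 + $2.6 = $777.13
Saving = $10.79 − $777.13 = −$766.34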